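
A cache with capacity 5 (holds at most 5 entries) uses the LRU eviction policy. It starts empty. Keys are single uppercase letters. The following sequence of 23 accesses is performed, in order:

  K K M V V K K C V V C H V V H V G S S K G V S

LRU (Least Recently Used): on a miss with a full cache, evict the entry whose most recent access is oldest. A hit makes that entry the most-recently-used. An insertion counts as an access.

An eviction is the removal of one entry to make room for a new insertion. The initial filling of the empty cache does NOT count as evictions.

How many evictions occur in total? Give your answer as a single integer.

LRU simulation (capacity=5):
  1. access K: MISS. Cache (LRU->MRU): [K]
  2. access K: HIT. Cache (LRU->MRU): [K]
  3. access M: MISS. Cache (LRU->MRU): [K M]
  4. access V: MISS. Cache (LRU->MRU): [K M V]
  5. access V: HIT. Cache (LRU->MRU): [K M V]
  6. access K: HIT. Cache (LRU->MRU): [M V K]
  7. access K: HIT. Cache (LRU->MRU): [M V K]
  8. access C: MISS. Cache (LRU->MRU): [M V K C]
  9. access V: HIT. Cache (LRU->MRU): [M K C V]
  10. access V: HIT. Cache (LRU->MRU): [M K C V]
  11. access C: HIT. Cache (LRU->MRU): [M K V C]
  12. access H: MISS. Cache (LRU->MRU): [M K V C H]
  13. access V: HIT. Cache (LRU->MRU): [M K C H V]
  14. access V: HIT. Cache (LRU->MRU): [M K C H V]
  15. access H: HIT. Cache (LRU->MRU): [M K C V H]
  16. access V: HIT. Cache (LRU->MRU): [M K C H V]
  17. access G: MISS, evict M. Cache (LRU->MRU): [K C H V G]
  18. access S: MISS, evict K. Cache (LRU->MRU): [C H V G S]
  19. access S: HIT. Cache (LRU->MRU): [C H V G S]
  20. access K: MISS, evict C. Cache (LRU->MRU): [H V G S K]
  21. access G: HIT. Cache (LRU->MRU): [H V S K G]
  22. access V: HIT. Cache (LRU->MRU): [H S K G V]
  23. access S: HIT. Cache (LRU->MRU): [H K G V S]
Total: 15 hits, 8 misses, 3 evictions

Answer: 3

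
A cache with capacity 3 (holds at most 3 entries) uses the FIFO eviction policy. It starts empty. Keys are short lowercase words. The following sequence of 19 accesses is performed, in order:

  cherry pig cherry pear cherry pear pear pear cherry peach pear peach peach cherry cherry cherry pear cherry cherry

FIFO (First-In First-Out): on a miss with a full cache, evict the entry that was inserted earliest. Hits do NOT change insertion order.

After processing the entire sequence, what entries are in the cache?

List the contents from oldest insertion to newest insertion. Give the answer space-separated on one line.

FIFO simulation (capacity=3):
  1. access cherry: MISS. Cache (old->new): [cherry]
  2. access pig: MISS. Cache (old->new): [cherry pig]
  3. access cherry: HIT. Cache (old->new): [cherry pig]
  4. access pear: MISS. Cache (old->new): [cherry pig pear]
  5. access cherry: HIT. Cache (old->new): [cherry pig pear]
  6. access pear: HIT. Cache (old->new): [cherry pig pear]
  7. access pear: HIT. Cache (old->new): [cherry pig pear]
  8. access pear: HIT. Cache (old->new): [cherry pig pear]
  9. access cherry: HIT. Cache (old->new): [cherry pig pear]
  10. access peach: MISS, evict cherry. Cache (old->new): [pig pear peach]
  11. access pear: HIT. Cache (old->new): [pig pear peach]
  12. access peach: HIT. Cache (old->new): [pig pear peach]
  13. access peach: HIT. Cache (old->new): [pig pear peach]
  14. access cherry: MISS, evict pig. Cache (old->new): [pear peach cherry]
  15. access cherry: HIT. Cache (old->new): [pear peach cherry]
  16. access cherry: HIT. Cache (old->new): [pear peach cherry]
  17. access pear: HIT. Cache (old->new): [pear peach cherry]
  18. access cherry: HIT. Cache (old->new): [pear peach cherry]
  19. access cherry: HIT. Cache (old->new): [pear peach cherry]
Total: 14 hits, 5 misses, 2 evictions

Answer: pear peach cherry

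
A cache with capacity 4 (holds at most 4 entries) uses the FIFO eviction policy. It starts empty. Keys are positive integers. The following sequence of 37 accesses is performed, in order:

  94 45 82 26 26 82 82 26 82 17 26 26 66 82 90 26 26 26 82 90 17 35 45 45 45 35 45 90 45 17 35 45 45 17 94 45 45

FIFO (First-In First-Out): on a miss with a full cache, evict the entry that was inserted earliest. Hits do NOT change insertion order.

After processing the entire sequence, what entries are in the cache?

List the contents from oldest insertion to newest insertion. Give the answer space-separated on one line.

Answer: 35 45 17 94

Derivation:
FIFO simulation (capacity=4):
  1. access 94: MISS. Cache (old->new): [94]
  2. access 45: MISS. Cache (old->new): [94 45]
  3. access 82: MISS. Cache (old->new): [94 45 82]
  4. access 26: MISS. Cache (old->new): [94 45 82 26]
  5. access 26: HIT. Cache (old->new): [94 45 82 26]
  6. access 82: HIT. Cache (old->new): [94 45 82 26]
  7. access 82: HIT. Cache (old->new): [94 45 82 26]
  8. access 26: HIT. Cache (old->new): [94 45 82 26]
  9. access 82: HIT. Cache (old->new): [94 45 82 26]
  10. access 17: MISS, evict 94. Cache (old->new): [45 82 26 17]
  11. access 26: HIT. Cache (old->new): [45 82 26 17]
  12. access 26: HIT. Cache (old->new): [45 82 26 17]
  13. access 66: MISS, evict 45. Cache (old->new): [82 26 17 66]
  14. access 82: HIT. Cache (old->new): [82 26 17 66]
  15. access 90: MISS, evict 82. Cache (old->new): [26 17 66 90]
  16. access 26: HIT. Cache (old->new): [26 17 66 90]
  17. access 26: HIT. Cache (old->new): [26 17 66 90]
  18. access 26: HIT. Cache (old->new): [26 17 66 90]
  19. access 82: MISS, evict 26. Cache (old->new): [17 66 90 82]
  20. access 90: HIT. Cache (old->new): [17 66 90 82]
  21. access 17: HIT. Cache (old->new): [17 66 90 82]
  22. access 35: MISS, evict 17. Cache (old->new): [66 90 82 35]
  23. access 45: MISS, evict 66. Cache (old->new): [90 82 35 45]
  24. access 45: HIT. Cache (old->new): [90 82 35 45]
  25. access 45: HIT. Cache (old->new): [90 82 35 45]
  26. access 35: HIT. Cache (old->new): [90 82 35 45]
  27. access 45: HIT. Cache (old->new): [90 82 35 45]
  28. access 90: HIT. Cache (old->new): [90 82 35 45]
  29. access 45: HIT. Cache (old->new): [90 82 35 45]
  30. access 17: MISS, evict 90. Cache (old->new): [82 35 45 17]
  31. access 35: HIT. Cache (old->new): [82 35 45 17]
  32. access 45: HIT. Cache (old->new): [82 35 45 17]
  33. access 45: HIT. Cache (old->new): [82 35 45 17]
  34. access 17: HIT. Cache (old->new): [82 35 45 17]
  35. access 94: MISS, evict 82. Cache (old->new): [35 45 17 94]
  36. access 45: HIT. Cache (old->new): [35 45 17 94]
  37. access 45: HIT. Cache (old->new): [35 45 17 94]
Total: 25 hits, 12 misses, 8 evictions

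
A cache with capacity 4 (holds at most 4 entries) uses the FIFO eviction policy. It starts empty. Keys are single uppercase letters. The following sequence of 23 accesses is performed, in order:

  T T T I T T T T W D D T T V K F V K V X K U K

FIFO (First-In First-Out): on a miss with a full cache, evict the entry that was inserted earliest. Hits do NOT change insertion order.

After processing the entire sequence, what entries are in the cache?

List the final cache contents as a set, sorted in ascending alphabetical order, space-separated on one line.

FIFO simulation (capacity=4):
  1. access T: MISS. Cache (old->new): [T]
  2. access T: HIT. Cache (old->new): [T]
  3. access T: HIT. Cache (old->new): [T]
  4. access I: MISS. Cache (old->new): [T I]
  5. access T: HIT. Cache (old->new): [T I]
  6. access T: HIT. Cache (old->new): [T I]
  7. access T: HIT. Cache (old->new): [T I]
  8. access T: HIT. Cache (old->new): [T I]
  9. access W: MISS. Cache (old->new): [T I W]
  10. access D: MISS. Cache (old->new): [T I W D]
  11. access D: HIT. Cache (old->new): [T I W D]
  12. access T: HIT. Cache (old->new): [T I W D]
  13. access T: HIT. Cache (old->new): [T I W D]
  14. access V: MISS, evict T. Cache (old->new): [I W D V]
  15. access K: MISS, evict I. Cache (old->new): [W D V K]
  16. access F: MISS, evict W. Cache (old->new): [D V K F]
  17. access V: HIT. Cache (old->new): [D V K F]
  18. access K: HIT. Cache (old->new): [D V K F]
  19. access V: HIT. Cache (old->new): [D V K F]
  20. access X: MISS, evict D. Cache (old->new): [V K F X]
  21. access K: HIT. Cache (old->new): [V K F X]
  22. access U: MISS, evict V. Cache (old->new): [K F X U]
  23. access K: HIT. Cache (old->new): [K F X U]
Total: 14 hits, 9 misses, 5 evictions

Answer: F K U X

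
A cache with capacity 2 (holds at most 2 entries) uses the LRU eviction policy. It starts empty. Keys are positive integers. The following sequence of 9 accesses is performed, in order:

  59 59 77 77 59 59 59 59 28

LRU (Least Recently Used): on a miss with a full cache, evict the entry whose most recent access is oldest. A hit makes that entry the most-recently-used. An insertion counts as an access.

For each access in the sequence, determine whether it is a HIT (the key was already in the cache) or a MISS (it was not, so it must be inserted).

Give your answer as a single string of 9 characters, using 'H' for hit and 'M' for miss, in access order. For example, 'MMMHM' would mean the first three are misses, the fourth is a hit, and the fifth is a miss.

LRU simulation (capacity=2):
  1. access 59: MISS. Cache (LRU->MRU): [59]
  2. access 59: HIT. Cache (LRU->MRU): [59]
  3. access 77: MISS. Cache (LRU->MRU): [59 77]
  4. access 77: HIT. Cache (LRU->MRU): [59 77]
  5. access 59: HIT. Cache (LRU->MRU): [77 59]
  6. access 59: HIT. Cache (LRU->MRU): [77 59]
  7. access 59: HIT. Cache (LRU->MRU): [77 59]
  8. access 59: HIT. Cache (LRU->MRU): [77 59]
  9. access 28: MISS, evict 77. Cache (LRU->MRU): [59 28]
Total: 6 hits, 3 misses, 1 evictions

Answer: MHMHHHHHM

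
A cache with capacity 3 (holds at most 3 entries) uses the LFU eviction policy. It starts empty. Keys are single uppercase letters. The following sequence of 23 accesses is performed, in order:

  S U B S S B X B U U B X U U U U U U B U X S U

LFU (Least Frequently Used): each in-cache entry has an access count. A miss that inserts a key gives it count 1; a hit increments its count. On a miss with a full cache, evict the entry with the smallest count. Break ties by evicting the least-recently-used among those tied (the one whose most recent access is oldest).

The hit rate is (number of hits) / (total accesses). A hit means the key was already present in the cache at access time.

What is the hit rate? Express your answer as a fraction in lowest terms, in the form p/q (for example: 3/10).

Answer: 14/23

Derivation:
LFU simulation (capacity=3):
  1. access S: MISS. Cache: [S(c=1)]
  2. access U: MISS. Cache: [S(c=1) U(c=1)]
  3. access B: MISS. Cache: [S(c=1) U(c=1) B(c=1)]
  4. access S: HIT, count now 2. Cache: [U(c=1) B(c=1) S(c=2)]
  5. access S: HIT, count now 3. Cache: [U(c=1) B(c=1) S(c=3)]
  6. access B: HIT, count now 2. Cache: [U(c=1) B(c=2) S(c=3)]
  7. access X: MISS, evict U(c=1). Cache: [X(c=1) B(c=2) S(c=3)]
  8. access B: HIT, count now 3. Cache: [X(c=1) S(c=3) B(c=3)]
  9. access U: MISS, evict X(c=1). Cache: [U(c=1) S(c=3) B(c=3)]
  10. access U: HIT, count now 2. Cache: [U(c=2) S(c=3) B(c=3)]
  11. access B: HIT, count now 4. Cache: [U(c=2) S(c=3) B(c=4)]
  12. access X: MISS, evict U(c=2). Cache: [X(c=1) S(c=3) B(c=4)]
  13. access U: MISS, evict X(c=1). Cache: [U(c=1) S(c=3) B(c=4)]
  14. access U: HIT, count now 2. Cache: [U(c=2) S(c=3) B(c=4)]
  15. access U: HIT, count now 3. Cache: [S(c=3) U(c=3) B(c=4)]
  16. access U: HIT, count now 4. Cache: [S(c=3) B(c=4) U(c=4)]
  17. access U: HIT, count now 5. Cache: [S(c=3) B(c=4) U(c=5)]
  18. access U: HIT, count now 6. Cache: [S(c=3) B(c=4) U(c=6)]
  19. access B: HIT, count now 5. Cache: [S(c=3) B(c=5) U(c=6)]
  20. access U: HIT, count now 7. Cache: [S(c=3) B(c=5) U(c=7)]
  21. access X: MISS, evict S(c=3). Cache: [X(c=1) B(c=5) U(c=7)]
  22. access S: MISS, evict X(c=1). Cache: [S(c=1) B(c=5) U(c=7)]
  23. access U: HIT, count now 8. Cache: [S(c=1) B(c=5) U(c=8)]
Total: 14 hits, 9 misses, 6 evictions

Hit rate = 14/23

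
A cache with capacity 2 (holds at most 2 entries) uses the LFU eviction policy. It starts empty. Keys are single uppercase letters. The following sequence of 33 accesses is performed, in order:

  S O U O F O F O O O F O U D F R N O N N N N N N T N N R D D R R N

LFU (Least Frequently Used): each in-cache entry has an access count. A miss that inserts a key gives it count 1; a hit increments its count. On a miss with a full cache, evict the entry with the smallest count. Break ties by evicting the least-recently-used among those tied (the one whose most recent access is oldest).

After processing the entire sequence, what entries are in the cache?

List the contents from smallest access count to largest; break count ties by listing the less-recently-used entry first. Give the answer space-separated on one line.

LFU simulation (capacity=2):
  1. access S: MISS. Cache: [S(c=1)]
  2. access O: MISS. Cache: [S(c=1) O(c=1)]
  3. access U: MISS, evict S(c=1). Cache: [O(c=1) U(c=1)]
  4. access O: HIT, count now 2. Cache: [U(c=1) O(c=2)]
  5. access F: MISS, evict U(c=1). Cache: [F(c=1) O(c=2)]
  6. access O: HIT, count now 3. Cache: [F(c=1) O(c=3)]
  7. access F: HIT, count now 2. Cache: [F(c=2) O(c=3)]
  8. access O: HIT, count now 4. Cache: [F(c=2) O(c=4)]
  9. access O: HIT, count now 5. Cache: [F(c=2) O(c=5)]
  10. access O: HIT, count now 6. Cache: [F(c=2) O(c=6)]
  11. access F: HIT, count now 3. Cache: [F(c=3) O(c=6)]
  12. access O: HIT, count now 7. Cache: [F(c=3) O(c=7)]
  13. access U: MISS, evict F(c=3). Cache: [U(c=1) O(c=7)]
  14. access D: MISS, evict U(c=1). Cache: [D(c=1) O(c=7)]
  15. access F: MISS, evict D(c=1). Cache: [F(c=1) O(c=7)]
  16. access R: MISS, evict F(c=1). Cache: [R(c=1) O(c=7)]
  17. access N: MISS, evict R(c=1). Cache: [N(c=1) O(c=7)]
  18. access O: HIT, count now 8. Cache: [N(c=1) O(c=8)]
  19. access N: HIT, count now 2. Cache: [N(c=2) O(c=8)]
  20. access N: HIT, count now 3. Cache: [N(c=3) O(c=8)]
  21. access N: HIT, count now 4. Cache: [N(c=4) O(c=8)]
  22. access N: HIT, count now 5. Cache: [N(c=5) O(c=8)]
  23. access N: HIT, count now 6. Cache: [N(c=6) O(c=8)]
  24. access N: HIT, count now 7. Cache: [N(c=7) O(c=8)]
  25. access T: MISS, evict N(c=7). Cache: [T(c=1) O(c=8)]
  26. access N: MISS, evict T(c=1). Cache: [N(c=1) O(c=8)]
  27. access N: HIT, count now 2. Cache: [N(c=2) O(c=8)]
  28. access R: MISS, evict N(c=2). Cache: [R(c=1) O(c=8)]
  29. access D: MISS, evict R(c=1). Cache: [D(c=1) O(c=8)]
  30. access D: HIT, count now 2. Cache: [D(c=2) O(c=8)]
  31. access R: MISS, evict D(c=2). Cache: [R(c=1) O(c=8)]
  32. access R: HIT, count now 2. Cache: [R(c=2) O(c=8)]
  33. access N: MISS, evict R(c=2). Cache: [N(c=1) O(c=8)]
Total: 18 hits, 15 misses, 13 evictions

Answer: N O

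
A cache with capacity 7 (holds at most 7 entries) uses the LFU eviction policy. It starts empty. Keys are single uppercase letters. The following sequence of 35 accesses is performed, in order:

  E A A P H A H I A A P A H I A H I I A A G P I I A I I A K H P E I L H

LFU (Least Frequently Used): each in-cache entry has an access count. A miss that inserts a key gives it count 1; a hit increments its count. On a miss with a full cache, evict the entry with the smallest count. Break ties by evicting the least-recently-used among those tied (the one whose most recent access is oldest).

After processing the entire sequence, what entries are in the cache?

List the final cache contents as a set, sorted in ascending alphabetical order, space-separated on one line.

LFU simulation (capacity=7):
  1. access E: MISS. Cache: [E(c=1)]
  2. access A: MISS. Cache: [E(c=1) A(c=1)]
  3. access A: HIT, count now 2. Cache: [E(c=1) A(c=2)]
  4. access P: MISS. Cache: [E(c=1) P(c=1) A(c=2)]
  5. access H: MISS. Cache: [E(c=1) P(c=1) H(c=1) A(c=2)]
  6. access A: HIT, count now 3. Cache: [E(c=1) P(c=1) H(c=1) A(c=3)]
  7. access H: HIT, count now 2. Cache: [E(c=1) P(c=1) H(c=2) A(c=3)]
  8. access I: MISS. Cache: [E(c=1) P(c=1) I(c=1) H(c=2) A(c=3)]
  9. access A: HIT, count now 4. Cache: [E(c=1) P(c=1) I(c=1) H(c=2) A(c=4)]
  10. access A: HIT, count now 5. Cache: [E(c=1) P(c=1) I(c=1) H(c=2) A(c=5)]
  11. access P: HIT, count now 2. Cache: [E(c=1) I(c=1) H(c=2) P(c=2) A(c=5)]
  12. access A: HIT, count now 6. Cache: [E(c=1) I(c=1) H(c=2) P(c=2) A(c=6)]
  13. access H: HIT, count now 3. Cache: [E(c=1) I(c=1) P(c=2) H(c=3) A(c=6)]
  14. access I: HIT, count now 2. Cache: [E(c=1) P(c=2) I(c=2) H(c=3) A(c=6)]
  15. access A: HIT, count now 7. Cache: [E(c=1) P(c=2) I(c=2) H(c=3) A(c=7)]
  16. access H: HIT, count now 4. Cache: [E(c=1) P(c=2) I(c=2) H(c=4) A(c=7)]
  17. access I: HIT, count now 3. Cache: [E(c=1) P(c=2) I(c=3) H(c=4) A(c=7)]
  18. access I: HIT, count now 4. Cache: [E(c=1) P(c=2) H(c=4) I(c=4) A(c=7)]
  19. access A: HIT, count now 8. Cache: [E(c=1) P(c=2) H(c=4) I(c=4) A(c=8)]
  20. access A: HIT, count now 9. Cache: [E(c=1) P(c=2) H(c=4) I(c=4) A(c=9)]
  21. access G: MISS. Cache: [E(c=1) G(c=1) P(c=2) H(c=4) I(c=4) A(c=9)]
  22. access P: HIT, count now 3. Cache: [E(c=1) G(c=1) P(c=3) H(c=4) I(c=4) A(c=9)]
  23. access I: HIT, count now 5. Cache: [E(c=1) G(c=1) P(c=3) H(c=4) I(c=5) A(c=9)]
  24. access I: HIT, count now 6. Cache: [E(c=1) G(c=1) P(c=3) H(c=4) I(c=6) A(c=9)]
  25. access A: HIT, count now 10. Cache: [E(c=1) G(c=1) P(c=3) H(c=4) I(c=6) A(c=10)]
  26. access I: HIT, count now 7. Cache: [E(c=1) G(c=1) P(c=3) H(c=4) I(c=7) A(c=10)]
  27. access I: HIT, count now 8. Cache: [E(c=1) G(c=1) P(c=3) H(c=4) I(c=8) A(c=10)]
  28. access A: HIT, count now 11. Cache: [E(c=1) G(c=1) P(c=3) H(c=4) I(c=8) A(c=11)]
  29. access K: MISS. Cache: [E(c=1) G(c=1) K(c=1) P(c=3) H(c=4) I(c=8) A(c=11)]
  30. access H: HIT, count now 5. Cache: [E(c=1) G(c=1) K(c=1) P(c=3) H(c=5) I(c=8) A(c=11)]
  31. access P: HIT, count now 4. Cache: [E(c=1) G(c=1) K(c=1) P(c=4) H(c=5) I(c=8) A(c=11)]
  32. access E: HIT, count now 2. Cache: [G(c=1) K(c=1) E(c=2) P(c=4) H(c=5) I(c=8) A(c=11)]
  33. access I: HIT, count now 9. Cache: [G(c=1) K(c=1) E(c=2) P(c=4) H(c=5) I(c=9) A(c=11)]
  34. access L: MISS, evict G(c=1). Cache: [K(c=1) L(c=1) E(c=2) P(c=4) H(c=5) I(c=9) A(c=11)]
  35. access H: HIT, count now 6. Cache: [K(c=1) L(c=1) E(c=2) P(c=4) H(c=6) I(c=9) A(c=11)]
Total: 27 hits, 8 misses, 1 evictions

Answer: A E H I K L P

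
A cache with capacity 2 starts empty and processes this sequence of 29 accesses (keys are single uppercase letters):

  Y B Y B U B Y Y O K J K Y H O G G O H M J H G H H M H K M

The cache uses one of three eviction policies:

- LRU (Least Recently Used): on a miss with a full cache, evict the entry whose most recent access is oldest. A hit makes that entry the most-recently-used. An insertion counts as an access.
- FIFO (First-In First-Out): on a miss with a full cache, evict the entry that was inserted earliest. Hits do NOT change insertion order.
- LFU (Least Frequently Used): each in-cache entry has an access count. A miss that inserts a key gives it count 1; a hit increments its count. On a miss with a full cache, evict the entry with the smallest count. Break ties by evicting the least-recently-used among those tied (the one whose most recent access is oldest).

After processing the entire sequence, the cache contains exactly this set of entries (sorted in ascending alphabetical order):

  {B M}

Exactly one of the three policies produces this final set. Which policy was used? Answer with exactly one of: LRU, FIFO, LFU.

Answer: LFU

Derivation:
Simulating under each policy and comparing final sets:
  LRU: final set = {K M} -> differs
  FIFO: final set = {K M} -> differs
  LFU: final set = {B M} -> MATCHES target
Only LFU produces the target set.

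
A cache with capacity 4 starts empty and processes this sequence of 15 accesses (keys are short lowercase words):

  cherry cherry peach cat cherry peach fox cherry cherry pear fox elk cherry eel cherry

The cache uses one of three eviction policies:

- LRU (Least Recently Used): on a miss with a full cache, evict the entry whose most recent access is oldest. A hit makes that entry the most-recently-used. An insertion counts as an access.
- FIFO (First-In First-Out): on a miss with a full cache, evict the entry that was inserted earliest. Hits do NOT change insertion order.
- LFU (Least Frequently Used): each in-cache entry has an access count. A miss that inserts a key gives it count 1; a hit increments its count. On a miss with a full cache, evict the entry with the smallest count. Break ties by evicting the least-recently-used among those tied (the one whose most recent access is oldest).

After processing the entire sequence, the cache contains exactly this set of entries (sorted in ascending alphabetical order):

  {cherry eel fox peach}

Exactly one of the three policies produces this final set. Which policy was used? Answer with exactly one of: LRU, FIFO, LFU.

Simulating under each policy and comparing final sets:
  LRU: final set = {cherry eel elk fox} -> differs
  FIFO: final set = {cherry eel elk pear} -> differs
  LFU: final set = {cherry eel fox peach} -> MATCHES target
Only LFU produces the target set.

Answer: LFU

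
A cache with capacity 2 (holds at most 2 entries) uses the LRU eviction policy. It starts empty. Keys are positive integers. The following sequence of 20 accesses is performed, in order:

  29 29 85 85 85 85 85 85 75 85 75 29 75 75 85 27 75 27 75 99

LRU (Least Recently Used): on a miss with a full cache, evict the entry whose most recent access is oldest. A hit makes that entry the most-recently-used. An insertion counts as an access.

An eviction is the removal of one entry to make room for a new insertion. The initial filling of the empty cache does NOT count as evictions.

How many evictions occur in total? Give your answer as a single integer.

Answer: 6

Derivation:
LRU simulation (capacity=2):
  1. access 29: MISS. Cache (LRU->MRU): [29]
  2. access 29: HIT. Cache (LRU->MRU): [29]
  3. access 85: MISS. Cache (LRU->MRU): [29 85]
  4. access 85: HIT. Cache (LRU->MRU): [29 85]
  5. access 85: HIT. Cache (LRU->MRU): [29 85]
  6. access 85: HIT. Cache (LRU->MRU): [29 85]
  7. access 85: HIT. Cache (LRU->MRU): [29 85]
  8. access 85: HIT. Cache (LRU->MRU): [29 85]
  9. access 75: MISS, evict 29. Cache (LRU->MRU): [85 75]
  10. access 85: HIT. Cache (LRU->MRU): [75 85]
  11. access 75: HIT. Cache (LRU->MRU): [85 75]
  12. access 29: MISS, evict 85. Cache (LRU->MRU): [75 29]
  13. access 75: HIT. Cache (LRU->MRU): [29 75]
  14. access 75: HIT. Cache (LRU->MRU): [29 75]
  15. access 85: MISS, evict 29. Cache (LRU->MRU): [75 85]
  16. access 27: MISS, evict 75. Cache (LRU->MRU): [85 27]
  17. access 75: MISS, evict 85. Cache (LRU->MRU): [27 75]
  18. access 27: HIT. Cache (LRU->MRU): [75 27]
  19. access 75: HIT. Cache (LRU->MRU): [27 75]
  20. access 99: MISS, evict 27. Cache (LRU->MRU): [75 99]
Total: 12 hits, 8 misses, 6 evictions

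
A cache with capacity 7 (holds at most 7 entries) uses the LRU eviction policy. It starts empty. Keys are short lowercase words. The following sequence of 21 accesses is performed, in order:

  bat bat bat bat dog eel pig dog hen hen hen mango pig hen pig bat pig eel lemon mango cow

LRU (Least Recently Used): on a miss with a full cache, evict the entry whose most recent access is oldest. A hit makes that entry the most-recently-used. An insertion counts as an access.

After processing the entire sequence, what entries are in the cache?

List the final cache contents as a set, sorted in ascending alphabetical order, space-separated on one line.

LRU simulation (capacity=7):
  1. access bat: MISS. Cache (LRU->MRU): [bat]
  2. access bat: HIT. Cache (LRU->MRU): [bat]
  3. access bat: HIT. Cache (LRU->MRU): [bat]
  4. access bat: HIT. Cache (LRU->MRU): [bat]
  5. access dog: MISS. Cache (LRU->MRU): [bat dog]
  6. access eel: MISS. Cache (LRU->MRU): [bat dog eel]
  7. access pig: MISS. Cache (LRU->MRU): [bat dog eel pig]
  8. access dog: HIT. Cache (LRU->MRU): [bat eel pig dog]
  9. access hen: MISS. Cache (LRU->MRU): [bat eel pig dog hen]
  10. access hen: HIT. Cache (LRU->MRU): [bat eel pig dog hen]
  11. access hen: HIT. Cache (LRU->MRU): [bat eel pig dog hen]
  12. access mango: MISS. Cache (LRU->MRU): [bat eel pig dog hen mango]
  13. access pig: HIT. Cache (LRU->MRU): [bat eel dog hen mango pig]
  14. access hen: HIT. Cache (LRU->MRU): [bat eel dog mango pig hen]
  15. access pig: HIT. Cache (LRU->MRU): [bat eel dog mango hen pig]
  16. access bat: HIT. Cache (LRU->MRU): [eel dog mango hen pig bat]
  17. access pig: HIT. Cache (LRU->MRU): [eel dog mango hen bat pig]
  18. access eel: HIT. Cache (LRU->MRU): [dog mango hen bat pig eel]
  19. access lemon: MISS. Cache (LRU->MRU): [dog mango hen bat pig eel lemon]
  20. access mango: HIT. Cache (LRU->MRU): [dog hen bat pig eel lemon mango]
  21. access cow: MISS, evict dog. Cache (LRU->MRU): [hen bat pig eel lemon mango cow]
Total: 13 hits, 8 misses, 1 evictions

Answer: bat cow eel hen lemon mango pig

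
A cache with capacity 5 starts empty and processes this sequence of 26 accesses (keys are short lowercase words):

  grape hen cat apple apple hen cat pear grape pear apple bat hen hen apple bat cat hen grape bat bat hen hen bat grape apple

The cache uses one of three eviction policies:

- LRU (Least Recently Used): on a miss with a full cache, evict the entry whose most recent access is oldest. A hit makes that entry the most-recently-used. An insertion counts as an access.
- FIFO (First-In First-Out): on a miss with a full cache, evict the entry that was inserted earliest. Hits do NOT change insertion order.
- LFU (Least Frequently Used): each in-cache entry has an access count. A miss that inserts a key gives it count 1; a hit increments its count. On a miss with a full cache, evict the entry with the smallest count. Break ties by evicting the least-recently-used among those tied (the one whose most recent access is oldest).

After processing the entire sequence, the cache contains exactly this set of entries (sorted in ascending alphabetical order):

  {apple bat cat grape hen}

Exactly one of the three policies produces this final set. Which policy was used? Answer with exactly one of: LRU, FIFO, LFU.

Simulating under each policy and comparing final sets:
  LRU: final set = {apple bat cat grape hen} -> MATCHES target
  FIFO: final set = {apple bat grape hen pear} -> differs
  LFU: final set = {apple bat grape hen pear} -> differs
Only LRU produces the target set.

Answer: LRU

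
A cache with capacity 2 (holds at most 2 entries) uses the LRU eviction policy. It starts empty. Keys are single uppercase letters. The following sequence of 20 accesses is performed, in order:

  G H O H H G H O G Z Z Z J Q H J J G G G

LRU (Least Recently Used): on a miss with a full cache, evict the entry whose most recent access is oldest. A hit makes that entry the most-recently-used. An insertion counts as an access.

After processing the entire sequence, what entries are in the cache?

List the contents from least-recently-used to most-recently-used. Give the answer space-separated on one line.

LRU simulation (capacity=2):
  1. access G: MISS. Cache (LRU->MRU): [G]
  2. access H: MISS. Cache (LRU->MRU): [G H]
  3. access O: MISS, evict G. Cache (LRU->MRU): [H O]
  4. access H: HIT. Cache (LRU->MRU): [O H]
  5. access H: HIT. Cache (LRU->MRU): [O H]
  6. access G: MISS, evict O. Cache (LRU->MRU): [H G]
  7. access H: HIT. Cache (LRU->MRU): [G H]
  8. access O: MISS, evict G. Cache (LRU->MRU): [H O]
  9. access G: MISS, evict H. Cache (LRU->MRU): [O G]
  10. access Z: MISS, evict O. Cache (LRU->MRU): [G Z]
  11. access Z: HIT. Cache (LRU->MRU): [G Z]
  12. access Z: HIT. Cache (LRU->MRU): [G Z]
  13. access J: MISS, evict G. Cache (LRU->MRU): [Z J]
  14. access Q: MISS, evict Z. Cache (LRU->MRU): [J Q]
  15. access H: MISS, evict J. Cache (LRU->MRU): [Q H]
  16. access J: MISS, evict Q. Cache (LRU->MRU): [H J]
  17. access J: HIT. Cache (LRU->MRU): [H J]
  18. access G: MISS, evict H. Cache (LRU->MRU): [J G]
  19. access G: HIT. Cache (LRU->MRU): [J G]
  20. access G: HIT. Cache (LRU->MRU): [J G]
Total: 8 hits, 12 misses, 10 evictions

Answer: J G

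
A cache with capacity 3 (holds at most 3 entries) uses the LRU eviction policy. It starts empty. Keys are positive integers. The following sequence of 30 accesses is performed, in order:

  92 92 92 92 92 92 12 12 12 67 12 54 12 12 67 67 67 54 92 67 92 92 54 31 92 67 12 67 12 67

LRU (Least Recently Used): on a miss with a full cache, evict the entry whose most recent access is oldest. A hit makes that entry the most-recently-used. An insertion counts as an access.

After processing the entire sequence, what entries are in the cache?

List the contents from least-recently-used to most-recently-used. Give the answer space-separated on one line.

LRU simulation (capacity=3):
  1. access 92: MISS. Cache (LRU->MRU): [92]
  2. access 92: HIT. Cache (LRU->MRU): [92]
  3. access 92: HIT. Cache (LRU->MRU): [92]
  4. access 92: HIT. Cache (LRU->MRU): [92]
  5. access 92: HIT. Cache (LRU->MRU): [92]
  6. access 92: HIT. Cache (LRU->MRU): [92]
  7. access 12: MISS. Cache (LRU->MRU): [92 12]
  8. access 12: HIT. Cache (LRU->MRU): [92 12]
  9. access 12: HIT. Cache (LRU->MRU): [92 12]
  10. access 67: MISS. Cache (LRU->MRU): [92 12 67]
  11. access 12: HIT. Cache (LRU->MRU): [92 67 12]
  12. access 54: MISS, evict 92. Cache (LRU->MRU): [67 12 54]
  13. access 12: HIT. Cache (LRU->MRU): [67 54 12]
  14. access 12: HIT. Cache (LRU->MRU): [67 54 12]
  15. access 67: HIT. Cache (LRU->MRU): [54 12 67]
  16. access 67: HIT. Cache (LRU->MRU): [54 12 67]
  17. access 67: HIT. Cache (LRU->MRU): [54 12 67]
  18. access 54: HIT. Cache (LRU->MRU): [12 67 54]
  19. access 92: MISS, evict 12. Cache (LRU->MRU): [67 54 92]
  20. access 67: HIT. Cache (LRU->MRU): [54 92 67]
  21. access 92: HIT. Cache (LRU->MRU): [54 67 92]
  22. access 92: HIT. Cache (LRU->MRU): [54 67 92]
  23. access 54: HIT. Cache (LRU->MRU): [67 92 54]
  24. access 31: MISS, evict 67. Cache (LRU->MRU): [92 54 31]
  25. access 92: HIT. Cache (LRU->MRU): [54 31 92]
  26. access 67: MISS, evict 54. Cache (LRU->MRU): [31 92 67]
  27. access 12: MISS, evict 31. Cache (LRU->MRU): [92 67 12]
  28. access 67: HIT. Cache (LRU->MRU): [92 12 67]
  29. access 12: HIT. Cache (LRU->MRU): [92 67 12]
  30. access 67: HIT. Cache (LRU->MRU): [92 12 67]
Total: 22 hits, 8 misses, 5 evictions

Answer: 92 12 67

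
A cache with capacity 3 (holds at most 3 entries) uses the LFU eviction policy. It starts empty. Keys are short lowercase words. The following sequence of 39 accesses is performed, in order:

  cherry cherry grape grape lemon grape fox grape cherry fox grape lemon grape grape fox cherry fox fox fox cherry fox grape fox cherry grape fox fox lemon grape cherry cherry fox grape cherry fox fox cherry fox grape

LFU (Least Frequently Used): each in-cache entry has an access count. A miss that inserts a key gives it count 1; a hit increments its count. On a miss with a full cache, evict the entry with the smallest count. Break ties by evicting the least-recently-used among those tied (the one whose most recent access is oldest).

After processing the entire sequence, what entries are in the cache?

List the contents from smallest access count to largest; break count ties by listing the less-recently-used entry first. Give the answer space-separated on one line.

Answer: cherry fox grape

Derivation:
LFU simulation (capacity=3):
  1. access cherry: MISS. Cache: [cherry(c=1)]
  2. access cherry: HIT, count now 2. Cache: [cherry(c=2)]
  3. access grape: MISS. Cache: [grape(c=1) cherry(c=2)]
  4. access grape: HIT, count now 2. Cache: [cherry(c=2) grape(c=2)]
  5. access lemon: MISS. Cache: [lemon(c=1) cherry(c=2) grape(c=2)]
  6. access grape: HIT, count now 3. Cache: [lemon(c=1) cherry(c=2) grape(c=3)]
  7. access fox: MISS, evict lemon(c=1). Cache: [fox(c=1) cherry(c=2) grape(c=3)]
  8. access grape: HIT, count now 4. Cache: [fox(c=1) cherry(c=2) grape(c=4)]
  9. access cherry: HIT, count now 3. Cache: [fox(c=1) cherry(c=3) grape(c=4)]
  10. access fox: HIT, count now 2. Cache: [fox(c=2) cherry(c=3) grape(c=4)]
  11. access grape: HIT, count now 5. Cache: [fox(c=2) cherry(c=3) grape(c=5)]
  12. access lemon: MISS, evict fox(c=2). Cache: [lemon(c=1) cherry(c=3) grape(c=5)]
  13. access grape: HIT, count now 6. Cache: [lemon(c=1) cherry(c=3) grape(c=6)]
  14. access grape: HIT, count now 7. Cache: [lemon(c=1) cherry(c=3) grape(c=7)]
  15. access fox: MISS, evict lemon(c=1). Cache: [fox(c=1) cherry(c=3) grape(c=7)]
  16. access cherry: HIT, count now 4. Cache: [fox(c=1) cherry(c=4) grape(c=7)]
  17. access fox: HIT, count now 2. Cache: [fox(c=2) cherry(c=4) grape(c=7)]
  18. access fox: HIT, count now 3. Cache: [fox(c=3) cherry(c=4) grape(c=7)]
  19. access fox: HIT, count now 4. Cache: [cherry(c=4) fox(c=4) grape(c=7)]
  20. access cherry: HIT, count now 5. Cache: [fox(c=4) cherry(c=5) grape(c=7)]
  21. access fox: HIT, count now 5. Cache: [cherry(c=5) fox(c=5) grape(c=7)]
  22. access grape: HIT, count now 8. Cache: [cherry(c=5) fox(c=5) grape(c=8)]
  23. access fox: HIT, count now 6. Cache: [cherry(c=5) fox(c=6) grape(c=8)]
  24. access cherry: HIT, count now 6. Cache: [fox(c=6) cherry(c=6) grape(c=8)]
  25. access grape: HIT, count now 9. Cache: [fox(c=6) cherry(c=6) grape(c=9)]
  26. access fox: HIT, count now 7. Cache: [cherry(c=6) fox(c=7) grape(c=9)]
  27. access fox: HIT, count now 8. Cache: [cherry(c=6) fox(c=8) grape(c=9)]
  28. access lemon: MISS, evict cherry(c=6). Cache: [lemon(c=1) fox(c=8) grape(c=9)]
  29. access grape: HIT, count now 10. Cache: [lemon(c=1) fox(c=8) grape(c=10)]
  30. access cherry: MISS, evict lemon(c=1). Cache: [cherry(c=1) fox(c=8) grape(c=10)]
  31. access cherry: HIT, count now 2. Cache: [cherry(c=2) fox(c=8) grape(c=10)]
  32. access fox: HIT, count now 9. Cache: [cherry(c=2) fox(c=9) grape(c=10)]
  33. access grape: HIT, count now 11. Cache: [cherry(c=2) fox(c=9) grape(c=11)]
  34. access cherry: HIT, count now 3. Cache: [cherry(c=3) fox(c=9) grape(c=11)]
  35. access fox: HIT, count now 10. Cache: [cherry(c=3) fox(c=10) grape(c=11)]
  36. access fox: HIT, count now 11. Cache: [cherry(c=3) grape(c=11) fox(c=11)]
  37. access cherry: HIT, count now 4. Cache: [cherry(c=4) grape(c=11) fox(c=11)]
  38. access fox: HIT, count now 12. Cache: [cherry(c=4) grape(c=11) fox(c=12)]
  39. access grape: HIT, count now 12. Cache: [cherry(c=4) fox(c=12) grape(c=12)]
Total: 31 hits, 8 misses, 5 evictions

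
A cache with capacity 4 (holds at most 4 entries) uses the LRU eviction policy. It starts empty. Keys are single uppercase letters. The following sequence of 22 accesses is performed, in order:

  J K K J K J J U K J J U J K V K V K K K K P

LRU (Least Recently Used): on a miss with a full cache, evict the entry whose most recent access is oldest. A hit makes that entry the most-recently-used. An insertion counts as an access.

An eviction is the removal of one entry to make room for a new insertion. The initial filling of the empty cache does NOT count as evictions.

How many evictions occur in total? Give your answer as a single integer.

Answer: 1

Derivation:
LRU simulation (capacity=4):
  1. access J: MISS. Cache (LRU->MRU): [J]
  2. access K: MISS. Cache (LRU->MRU): [J K]
  3. access K: HIT. Cache (LRU->MRU): [J K]
  4. access J: HIT. Cache (LRU->MRU): [K J]
  5. access K: HIT. Cache (LRU->MRU): [J K]
  6. access J: HIT. Cache (LRU->MRU): [K J]
  7. access J: HIT. Cache (LRU->MRU): [K J]
  8. access U: MISS. Cache (LRU->MRU): [K J U]
  9. access K: HIT. Cache (LRU->MRU): [J U K]
  10. access J: HIT. Cache (LRU->MRU): [U K J]
  11. access J: HIT. Cache (LRU->MRU): [U K J]
  12. access U: HIT. Cache (LRU->MRU): [K J U]
  13. access J: HIT. Cache (LRU->MRU): [K U J]
  14. access K: HIT. Cache (LRU->MRU): [U J K]
  15. access V: MISS. Cache (LRU->MRU): [U J K V]
  16. access K: HIT. Cache (LRU->MRU): [U J V K]
  17. access V: HIT. Cache (LRU->MRU): [U J K V]
  18. access K: HIT. Cache (LRU->MRU): [U J V K]
  19. access K: HIT. Cache (LRU->MRU): [U J V K]
  20. access K: HIT. Cache (LRU->MRU): [U J V K]
  21. access K: HIT. Cache (LRU->MRU): [U J V K]
  22. access P: MISS, evict U. Cache (LRU->MRU): [J V K P]
Total: 17 hits, 5 misses, 1 evictions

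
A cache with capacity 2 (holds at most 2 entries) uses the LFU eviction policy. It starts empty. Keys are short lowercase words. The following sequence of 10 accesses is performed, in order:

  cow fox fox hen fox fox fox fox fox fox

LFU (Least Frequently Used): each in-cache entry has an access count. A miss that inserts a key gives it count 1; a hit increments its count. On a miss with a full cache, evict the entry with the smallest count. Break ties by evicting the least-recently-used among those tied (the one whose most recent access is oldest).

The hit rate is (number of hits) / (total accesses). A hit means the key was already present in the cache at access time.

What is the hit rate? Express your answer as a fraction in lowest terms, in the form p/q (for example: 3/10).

LFU simulation (capacity=2):
  1. access cow: MISS. Cache: [cow(c=1)]
  2. access fox: MISS. Cache: [cow(c=1) fox(c=1)]
  3. access fox: HIT, count now 2. Cache: [cow(c=1) fox(c=2)]
  4. access hen: MISS, evict cow(c=1). Cache: [hen(c=1) fox(c=2)]
  5. access fox: HIT, count now 3. Cache: [hen(c=1) fox(c=3)]
  6. access fox: HIT, count now 4. Cache: [hen(c=1) fox(c=4)]
  7. access fox: HIT, count now 5. Cache: [hen(c=1) fox(c=5)]
  8. access fox: HIT, count now 6. Cache: [hen(c=1) fox(c=6)]
  9. access fox: HIT, count now 7. Cache: [hen(c=1) fox(c=7)]
  10. access fox: HIT, count now 8. Cache: [hen(c=1) fox(c=8)]
Total: 7 hits, 3 misses, 1 evictions

Hit rate = 7/10

Answer: 7/10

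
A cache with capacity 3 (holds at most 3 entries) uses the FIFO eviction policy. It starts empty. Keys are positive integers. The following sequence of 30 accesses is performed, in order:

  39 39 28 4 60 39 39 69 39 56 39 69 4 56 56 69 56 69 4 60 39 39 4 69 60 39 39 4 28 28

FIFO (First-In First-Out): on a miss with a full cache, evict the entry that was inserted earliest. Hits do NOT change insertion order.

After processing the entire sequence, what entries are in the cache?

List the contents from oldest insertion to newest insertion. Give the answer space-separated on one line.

Answer: 69 4 28

Derivation:
FIFO simulation (capacity=3):
  1. access 39: MISS. Cache (old->new): [39]
  2. access 39: HIT. Cache (old->new): [39]
  3. access 28: MISS. Cache (old->new): [39 28]
  4. access 4: MISS. Cache (old->new): [39 28 4]
  5. access 60: MISS, evict 39. Cache (old->new): [28 4 60]
  6. access 39: MISS, evict 28. Cache (old->new): [4 60 39]
  7. access 39: HIT. Cache (old->new): [4 60 39]
  8. access 69: MISS, evict 4. Cache (old->new): [60 39 69]
  9. access 39: HIT. Cache (old->new): [60 39 69]
  10. access 56: MISS, evict 60. Cache (old->new): [39 69 56]
  11. access 39: HIT. Cache (old->new): [39 69 56]
  12. access 69: HIT. Cache (old->new): [39 69 56]
  13. access 4: MISS, evict 39. Cache (old->new): [69 56 4]
  14. access 56: HIT. Cache (old->new): [69 56 4]
  15. access 56: HIT. Cache (old->new): [69 56 4]
  16. access 69: HIT. Cache (old->new): [69 56 4]
  17. access 56: HIT. Cache (old->new): [69 56 4]
  18. access 69: HIT. Cache (old->new): [69 56 4]
  19. access 4: HIT. Cache (old->new): [69 56 4]
  20. access 60: MISS, evict 69. Cache (old->new): [56 4 60]
  21. access 39: MISS, evict 56. Cache (old->new): [4 60 39]
  22. access 39: HIT. Cache (old->new): [4 60 39]
  23. access 4: HIT. Cache (old->new): [4 60 39]
  24. access 69: MISS, evict 4. Cache (old->new): [60 39 69]
  25. access 60: HIT. Cache (old->new): [60 39 69]
  26. access 39: HIT. Cache (old->new): [60 39 69]
  27. access 39: HIT. Cache (old->new): [60 39 69]
  28. access 4: MISS, evict 60. Cache (old->new): [39 69 4]
  29. access 28: MISS, evict 39. Cache (old->new): [69 4 28]
  30. access 28: HIT. Cache (old->new): [69 4 28]
Total: 17 hits, 13 misses, 10 evictions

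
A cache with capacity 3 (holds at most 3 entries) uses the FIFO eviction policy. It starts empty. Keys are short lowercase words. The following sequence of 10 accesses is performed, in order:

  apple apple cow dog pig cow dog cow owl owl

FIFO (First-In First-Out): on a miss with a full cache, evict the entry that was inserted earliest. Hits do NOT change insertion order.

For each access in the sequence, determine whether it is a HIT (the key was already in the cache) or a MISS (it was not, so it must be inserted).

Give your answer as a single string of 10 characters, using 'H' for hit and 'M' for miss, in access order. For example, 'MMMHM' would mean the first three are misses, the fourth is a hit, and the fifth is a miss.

Answer: MHMMMHHHMH

Derivation:
FIFO simulation (capacity=3):
  1. access apple: MISS. Cache (old->new): [apple]
  2. access apple: HIT. Cache (old->new): [apple]
  3. access cow: MISS. Cache (old->new): [apple cow]
  4. access dog: MISS. Cache (old->new): [apple cow dog]
  5. access pig: MISS, evict apple. Cache (old->new): [cow dog pig]
  6. access cow: HIT. Cache (old->new): [cow dog pig]
  7. access dog: HIT. Cache (old->new): [cow dog pig]
  8. access cow: HIT. Cache (old->new): [cow dog pig]
  9. access owl: MISS, evict cow. Cache (old->new): [dog pig owl]
  10. access owl: HIT. Cache (old->new): [dog pig owl]
Total: 5 hits, 5 misses, 2 evictions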